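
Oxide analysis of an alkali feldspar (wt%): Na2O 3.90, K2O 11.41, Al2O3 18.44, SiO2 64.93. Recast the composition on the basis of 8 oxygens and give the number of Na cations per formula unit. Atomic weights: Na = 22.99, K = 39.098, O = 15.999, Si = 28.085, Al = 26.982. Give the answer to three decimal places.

0.349 Na apfu

Na2O (M=61.979): mol = 0.06292; Na = 0.12584, O = 0.06292.
K2O (M=94.195): mol = 0.12113; K = 0.24226, O = 0.12113.
Al2O3 (M=101.961): mol = 0.18085; Al = 0.36170, O = 0.54255.
SiO2 (M=60.083): mol = 1.08067; Si = 1.08067, O = 2.16134.
ΣO = 2.88794; factor = 8/ΣO = 2.77014.
Na apfu = 0.12584 × 2.77014 = 0.349.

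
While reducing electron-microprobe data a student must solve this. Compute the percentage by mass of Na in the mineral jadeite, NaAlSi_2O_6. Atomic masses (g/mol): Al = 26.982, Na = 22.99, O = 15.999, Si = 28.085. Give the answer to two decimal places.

Formula mass = 1·22.99 + 1·26.982 + 2·28.085 + 6·15.999 = 202.136 g/mol, of which 22.990 g is Na.
So Na makes up 22.990/202.136 = 0.1137 of the mass, i.e. 11.37%.

11.37 weight percent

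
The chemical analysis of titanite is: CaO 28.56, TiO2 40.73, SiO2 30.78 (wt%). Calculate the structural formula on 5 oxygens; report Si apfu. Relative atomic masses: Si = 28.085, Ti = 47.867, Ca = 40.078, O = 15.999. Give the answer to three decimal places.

28.56 wt% CaO ÷ 56.077 g/mol = 0.50930 mol, giving 0.50930 Ca and 0.50930 O.
40.73 wt% TiO2 ÷ 79.865 g/mol = 0.50999 mol, giving 0.50999 Ti and 1.01998 O.
30.78 wt% SiO2 ÷ 60.083 g/mol = 0.51229 mol, giving 0.51229 Si and 1.02458 O.
Oxygen sums to 2.55386; scaling by 5/2.55386 = 1.95782 puts the formula on 5 O.
Si: 0.51229 × 1.95782 = 1.003 atoms per formula unit.

1.003 Si apfu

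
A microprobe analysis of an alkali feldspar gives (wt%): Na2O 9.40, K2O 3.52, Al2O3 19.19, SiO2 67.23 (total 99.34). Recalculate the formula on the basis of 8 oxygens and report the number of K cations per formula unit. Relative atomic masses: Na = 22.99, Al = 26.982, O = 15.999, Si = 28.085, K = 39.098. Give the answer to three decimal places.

9.40 wt% Na2O ÷ 61.979 g/mol = 0.15166 mol, giving 0.30332 Na and 0.15166 O.
3.52 wt% K2O ÷ 94.195 g/mol = 0.03737 mol, giving 0.07474 K and 0.03737 O.
19.19 wt% Al2O3 ÷ 101.961 g/mol = 0.18821 mol, giving 0.37642 Al and 0.56463 O.
67.23 wt% SiO2 ÷ 60.083 g/mol = 1.11895 mol, giving 1.11895 Si and 2.23790 O.
Oxygen sums to 2.99156; scaling by 8/2.99156 = 2.67419 puts the formula on 8 O.
K: 0.07474 × 2.67419 = 0.200 atoms per formula unit.

0.200 K apfu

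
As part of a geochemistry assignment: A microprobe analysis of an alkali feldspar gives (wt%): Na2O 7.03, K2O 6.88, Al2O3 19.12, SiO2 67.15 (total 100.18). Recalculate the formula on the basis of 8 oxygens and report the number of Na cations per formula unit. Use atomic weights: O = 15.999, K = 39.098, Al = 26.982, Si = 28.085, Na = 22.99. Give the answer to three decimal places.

0.608 Na apfu

7.03 wt% Na2O ÷ 61.979 g/mol = 0.11343 mol, giving 0.22686 Na and 0.11343 O.
6.88 wt% K2O ÷ 94.195 g/mol = 0.07304 mol, giving 0.14608 K and 0.07304 O.
19.12 wt% Al2O3 ÷ 101.961 g/mol = 0.18752 mol, giving 0.37504 Al and 0.56256 O.
67.15 wt% SiO2 ÷ 60.083 g/mol = 1.11762 mol, giving 1.11762 Si and 2.23524 O.
Oxygen sums to 2.98427; scaling by 8/2.98427 = 2.68072 puts the formula on 8 O.
Na: 0.22686 × 2.68072 = 0.608 atoms per formula unit.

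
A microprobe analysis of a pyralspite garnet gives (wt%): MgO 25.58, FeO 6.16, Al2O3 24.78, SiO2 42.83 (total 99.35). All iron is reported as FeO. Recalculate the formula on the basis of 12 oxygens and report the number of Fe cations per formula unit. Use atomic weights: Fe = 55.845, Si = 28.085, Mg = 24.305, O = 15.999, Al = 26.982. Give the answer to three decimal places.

0.358 Fe apfu

MgO (M=40.304): mol = 0.63468; Mg = 0.63468, O = 0.63468.
FeO (M=71.844): mol = 0.08574; Fe = 0.08574, O = 0.08574.
Al2O3 (M=101.961): mol = 0.24303; Al = 0.48606, O = 0.72909.
SiO2 (M=60.083): mol = 0.71285; Si = 0.71285, O = 1.42570.
ΣO = 2.87521; factor = 12/ΣO = 4.17361.
Fe apfu = 0.08574 × 4.17361 = 0.358.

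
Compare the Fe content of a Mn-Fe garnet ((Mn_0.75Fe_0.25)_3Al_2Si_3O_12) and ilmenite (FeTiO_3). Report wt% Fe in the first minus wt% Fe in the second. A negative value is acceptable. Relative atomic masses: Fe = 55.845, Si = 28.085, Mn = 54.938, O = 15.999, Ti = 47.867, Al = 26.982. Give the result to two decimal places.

First mineral: 41.884 g Fe in 495.701 g formula = 8.45 wt% Fe.
Second mineral: 55.845 g Fe in 151.709 g formula = 36.81 wt% Fe.
8.45% − 36.81% gives a difference of -28.36 percentage points.

-28.36 percentage points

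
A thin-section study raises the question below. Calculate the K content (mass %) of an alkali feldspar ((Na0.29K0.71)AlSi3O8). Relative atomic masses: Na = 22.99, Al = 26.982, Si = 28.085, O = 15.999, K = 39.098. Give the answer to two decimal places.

M((Na0.29K0.71)AlSi3O8) = 273.656 g/mol.
K contributes 0.71 × 39.098 = 27.760 g per mole.
27.760/273.656 = 0.1014 → 10.14%.

10.14 mass %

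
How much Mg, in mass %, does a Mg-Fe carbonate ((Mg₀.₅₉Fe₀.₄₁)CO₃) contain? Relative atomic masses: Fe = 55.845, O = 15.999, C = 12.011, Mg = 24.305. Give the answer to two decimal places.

Formula mass = 0.59*24.305 + 0.41*55.845 + 1*12.011 + 3*15.999 = 97.244 g/mol, of which 14.340 g is Mg.
So Mg makes up 14.340/97.244 = 0.1475 of the mass, i.e. 14.75%.

14.75 mass %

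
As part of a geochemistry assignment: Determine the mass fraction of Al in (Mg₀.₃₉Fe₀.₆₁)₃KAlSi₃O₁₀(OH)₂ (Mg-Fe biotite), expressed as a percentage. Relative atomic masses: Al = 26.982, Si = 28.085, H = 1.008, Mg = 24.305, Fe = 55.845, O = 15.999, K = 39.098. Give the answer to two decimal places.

5.68 weight percent

Formula mass = 1.17×24.305 + 1.83×55.845 + 1×39.098 + 1×26.982 + 3×28.085 + 12×15.999 + 2×1.008 = 474.972 g/mol, of which 26.982 g is Al.
So Al makes up 26.982/474.972 = 0.0568 of the mass, i.e. 5.68%.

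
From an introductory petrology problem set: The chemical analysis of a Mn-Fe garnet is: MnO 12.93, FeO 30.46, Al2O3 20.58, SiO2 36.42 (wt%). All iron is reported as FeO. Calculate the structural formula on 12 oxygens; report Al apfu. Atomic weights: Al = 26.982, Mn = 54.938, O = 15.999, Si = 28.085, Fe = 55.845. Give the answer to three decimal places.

12.93 wt% MnO ÷ 70.937 g/mol = 0.18227 mol, giving 0.18227 Mn and 0.18227 O.
30.46 wt% FeO ÷ 71.844 g/mol = 0.42397 mol, giving 0.42397 Fe and 0.42397 O.
20.58 wt% Al2O3 ÷ 101.961 g/mol = 0.20184 mol, giving 0.40368 Al and 0.60552 O.
36.42 wt% SiO2 ÷ 60.083 g/mol = 0.60616 mol, giving 0.60616 Si and 1.21232 O.
Oxygen sums to 2.42408; scaling by 12/2.42408 = 4.95033 puts the formula on 12 O.
Al: 0.40368 × 4.95033 = 1.998 atoms per formula unit.

1.998 Al apfu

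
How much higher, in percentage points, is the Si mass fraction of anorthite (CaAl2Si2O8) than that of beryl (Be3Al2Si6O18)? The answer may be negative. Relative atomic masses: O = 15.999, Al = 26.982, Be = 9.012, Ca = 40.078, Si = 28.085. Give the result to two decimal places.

-11.16 percentage points

M(CaAl2Si2O8) = 278.204 g/mol, so wt% Si = 56.170/278.204 × 100 = 20.19%.
M(Be3Al2Si6O18) = 537.492 g/mol, so wt% Si = 168.510/537.492 × 100 = 31.35%.
20.19 − 31.35 = -11.16 pp.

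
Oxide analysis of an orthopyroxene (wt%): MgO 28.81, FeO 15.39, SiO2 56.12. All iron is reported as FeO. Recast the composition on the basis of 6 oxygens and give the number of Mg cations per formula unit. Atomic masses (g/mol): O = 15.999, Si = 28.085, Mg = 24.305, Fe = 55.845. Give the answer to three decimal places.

1.533 Mg apfu

28.81 wt% MgO ÷ 40.304 g/mol = 0.71482 mol, giving 0.71482 Mg and 0.71482 O.
15.39 wt% FeO ÷ 71.844 g/mol = 0.21421 mol, giving 0.21421 Fe and 0.21421 O.
56.12 wt% SiO2 ÷ 60.083 g/mol = 0.93404 mol, giving 0.93404 Si and 1.86808 O.
Oxygen sums to 2.79711; scaling by 6/2.79711 = 2.14507 puts the formula on 6 O.
Mg: 0.71482 × 2.14507 = 1.533 atoms per formula unit.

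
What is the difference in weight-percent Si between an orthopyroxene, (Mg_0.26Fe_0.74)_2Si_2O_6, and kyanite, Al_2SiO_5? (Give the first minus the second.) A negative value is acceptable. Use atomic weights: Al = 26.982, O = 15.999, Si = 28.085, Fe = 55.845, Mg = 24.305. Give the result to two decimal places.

5.37 percentage points

Si in (Mg_0.26Fe_0.74)_2Si_2O_6: molar mass 247.453 g/mol; 2×28.085 = 56.170 g → 22.70 wt%.
Si in Al_2SiO_5: molar mass 162.044 g/mol; 1×28.085 = 28.085 g → 17.33 wt%.
Difference = 22.70 − 17.33 = 5.37 percentage points.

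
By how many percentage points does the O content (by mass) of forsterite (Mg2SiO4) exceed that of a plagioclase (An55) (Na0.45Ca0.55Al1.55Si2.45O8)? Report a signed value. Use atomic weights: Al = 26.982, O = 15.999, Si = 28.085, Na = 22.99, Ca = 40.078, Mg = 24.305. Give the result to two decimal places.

O in Mg2SiO4: molar mass 140.691 g/mol; 4×15.999 = 63.996 g → 45.49 wt%.
O in Na0.45Ca0.55Al1.55Si2.45O8: molar mass 271.011 g/mol; 8×15.999 = 127.992 g → 47.23 wt%.
Difference = 45.49 − 47.23 = -1.74 percentage points.

-1.74 percentage points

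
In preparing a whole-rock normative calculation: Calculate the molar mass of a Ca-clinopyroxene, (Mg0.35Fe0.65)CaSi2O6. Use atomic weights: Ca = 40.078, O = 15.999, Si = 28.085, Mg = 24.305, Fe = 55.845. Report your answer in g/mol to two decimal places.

M = 0.35*24.305 + 0.65*55.845 + 1*40.078 + 2*28.085 + 6*15.999

237.05 g/mol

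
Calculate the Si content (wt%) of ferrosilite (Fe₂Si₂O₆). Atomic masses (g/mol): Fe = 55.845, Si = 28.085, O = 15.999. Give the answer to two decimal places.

21.29 wt%

M(Fe₂Si₂O₆) = 263.854 g/mol.
Si contributes 2 × 28.085 = 56.170 g per mole.
56.170/263.854 = 0.2129 → 21.29%.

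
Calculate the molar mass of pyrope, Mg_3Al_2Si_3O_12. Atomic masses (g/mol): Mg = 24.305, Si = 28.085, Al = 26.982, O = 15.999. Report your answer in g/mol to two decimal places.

403.12 g/mol

The formula mass is the sum 3·24.305 + 2·26.982 + 3·28.085 + 12·15.999.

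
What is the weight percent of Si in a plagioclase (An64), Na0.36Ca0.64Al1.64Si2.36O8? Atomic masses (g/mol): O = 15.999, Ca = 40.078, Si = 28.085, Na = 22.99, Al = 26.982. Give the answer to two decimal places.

M(Na0.36Ca0.64Al1.64Si2.36O8) = 272.449 g/mol.
Si contributes 2.36 × 28.085 = 66.281 g per mole.
66.281/272.449 = 0.2433 → 24.33%.

24.33 weight percent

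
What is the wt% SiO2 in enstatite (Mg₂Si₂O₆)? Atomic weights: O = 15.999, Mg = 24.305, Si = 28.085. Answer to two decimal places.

Formula mass = 200.774 g/mol.
2 Si → 2.0000 mol SiO2 per formula unit; M(SiO2) = 60.083, so SiO2 mass = 120.166 g.
120.166/200.774 × 100 = 59.85 wt%.

59.85 wt%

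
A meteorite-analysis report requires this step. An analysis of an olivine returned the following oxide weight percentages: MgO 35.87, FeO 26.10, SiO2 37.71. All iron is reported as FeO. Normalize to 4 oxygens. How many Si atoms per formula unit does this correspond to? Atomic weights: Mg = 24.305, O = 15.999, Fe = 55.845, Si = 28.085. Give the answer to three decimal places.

35.87 wt% MgO ÷ 40.304 g/mol = 0.88999 mol, giving 0.88999 Mg and 0.88999 O.
26.10 wt% FeO ÷ 71.844 g/mol = 0.36329 mol, giving 0.36329 Fe and 0.36329 O.
37.71 wt% SiO2 ÷ 60.083 g/mol = 0.62763 mol, giving 0.62763 Si and 1.25526 O.
Oxygen sums to 2.50854; scaling by 4/2.50854 = 1.59455 puts the formula on 4 O.
Si: 0.62763 × 1.59455 = 1.001 atoms per formula unit.

1.001 Si apfu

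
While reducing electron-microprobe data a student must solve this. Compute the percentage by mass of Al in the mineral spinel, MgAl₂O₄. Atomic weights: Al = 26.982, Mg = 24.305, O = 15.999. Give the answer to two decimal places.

37.93 wt%

M(MgAl₂O₄) = 142.265 g/mol.
Al contributes 2 × 26.982 = 53.964 g per mole.
53.964/142.265 = 0.3793 → 37.93%.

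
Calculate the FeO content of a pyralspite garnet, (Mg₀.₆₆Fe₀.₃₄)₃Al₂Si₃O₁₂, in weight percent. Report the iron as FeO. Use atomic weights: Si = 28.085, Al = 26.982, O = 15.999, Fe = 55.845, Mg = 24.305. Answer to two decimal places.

M((Mg₀.₆₆Fe₀.₃₄)₃Al₂Si₃O₁₂) = 435.293 g/mol; M(FeO) = 71.844 g/mol.
Moles FeO per formula unit = 1.02 Fe ÷ 1 = 1.0200.
FeO fraction = (1.0200 × 71.844) / 435.293 = 73.281/435.293 = 0.1683.

16.83 wt%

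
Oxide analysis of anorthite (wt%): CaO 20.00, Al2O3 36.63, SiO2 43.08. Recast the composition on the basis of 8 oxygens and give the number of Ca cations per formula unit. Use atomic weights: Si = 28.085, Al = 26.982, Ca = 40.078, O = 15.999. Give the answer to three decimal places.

0.995 Ca apfu

CaO (M=56.077): mol = 0.35665; Ca = 0.35665, O = 0.35665.
Al2O3 (M=101.961): mol = 0.35926; Al = 0.71852, O = 1.07778.
SiO2 (M=60.083): mol = 0.71701; Si = 0.71701, O = 1.43402.
ΣO = 2.86845; factor = 8/ΣO = 2.78896.
Ca apfu = 0.35665 × 2.78896 = 0.995.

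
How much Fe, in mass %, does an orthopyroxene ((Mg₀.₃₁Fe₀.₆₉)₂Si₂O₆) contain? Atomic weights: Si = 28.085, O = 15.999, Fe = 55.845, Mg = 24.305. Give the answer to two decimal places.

31.55 mass %

Molar mass of (Mg₀.₃₁Fe₀.₆₉)₂Si₂O₆: 0.62×24.305 + 1.38×55.845 + 2×28.085 + 6×15.999 = 244.299 g/mol.
Mass of Fe per formula unit: 1.38 × 55.845 = 77.066 g.
Weight fraction Fe = 77.066 / 244.299 = 0.3155.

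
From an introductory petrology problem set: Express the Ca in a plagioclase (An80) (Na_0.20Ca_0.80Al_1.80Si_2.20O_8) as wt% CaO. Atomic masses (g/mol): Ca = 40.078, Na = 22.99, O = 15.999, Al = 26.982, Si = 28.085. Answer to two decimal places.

Formula mass = 275.007 g/mol.
0.80 Ca → 0.8000 mol CaO per formula unit; M(CaO) = 56.077, so CaO mass = 44.862 g.
44.862/275.007 × 100 = 16.31 wt%.

16.31 wt%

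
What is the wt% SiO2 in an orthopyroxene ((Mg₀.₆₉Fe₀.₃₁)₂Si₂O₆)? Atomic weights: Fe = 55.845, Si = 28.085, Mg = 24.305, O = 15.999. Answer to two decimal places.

54.54 wt%

Formula mass = 220.329 g/mol.
2 Si → 2.0000 mol SiO2 per formula unit; M(SiO2) = 60.083, so SiO2 mass = 120.166 g.
120.166/220.329 × 100 = 54.54 wt%.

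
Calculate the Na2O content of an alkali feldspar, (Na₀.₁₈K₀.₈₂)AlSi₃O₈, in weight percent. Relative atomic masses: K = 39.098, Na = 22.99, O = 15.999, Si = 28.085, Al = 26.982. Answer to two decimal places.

Molar mass of (Na₀.₁₈K₀.₈₂)AlSi₃O₈ = 0.18·22.99 + 0.82·39.098 + 1·26.982 + 3·28.085 + 8·15.999 = 275.428 g/mol.
Each formula unit contains 0.18 Na, equivalent to 0.18/2 = 0.0900 mol Na2O.
M(Na2O) = 2×22.99 + 1×15.999 = 61.979 g/mol.
Mass of Na2O per formula unit = 0.0900 × 61.979 = 5.578 g.
Na2O wt% = 5.578 / 275.428 × 100 = 2.03%.

2.03 wt%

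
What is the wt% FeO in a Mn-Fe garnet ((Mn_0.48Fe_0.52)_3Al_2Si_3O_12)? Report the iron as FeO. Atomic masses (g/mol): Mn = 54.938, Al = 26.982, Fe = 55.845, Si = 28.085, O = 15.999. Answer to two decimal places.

Formula mass = 496.436 g/mol.
1.56 Fe → 1.5600 mol FeO per formula unit; M(FeO) = 71.844, so FeO mass = 112.077 g.
112.077/496.436 × 100 = 22.58 wt%.

22.58 wt%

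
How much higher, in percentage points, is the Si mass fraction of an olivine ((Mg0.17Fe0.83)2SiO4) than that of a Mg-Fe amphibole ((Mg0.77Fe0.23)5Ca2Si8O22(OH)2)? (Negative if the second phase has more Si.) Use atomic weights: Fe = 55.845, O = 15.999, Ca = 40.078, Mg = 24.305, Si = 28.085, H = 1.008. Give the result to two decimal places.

-11.93 percentage points

First mineral: 28.085 g Si in 193.047 g formula = 14.55 wt% Si.
Second mineral: 224.680 g Si in 848.624 g formula = 26.48 wt% Si.
14.55% − 26.48% gives a difference of -11.93 percentage points.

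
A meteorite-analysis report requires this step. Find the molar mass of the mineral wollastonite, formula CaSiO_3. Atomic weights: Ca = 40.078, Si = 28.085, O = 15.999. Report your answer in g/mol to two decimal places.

116.16 g/mol

M = 1·40.078 + 1·28.085 + 3·15.999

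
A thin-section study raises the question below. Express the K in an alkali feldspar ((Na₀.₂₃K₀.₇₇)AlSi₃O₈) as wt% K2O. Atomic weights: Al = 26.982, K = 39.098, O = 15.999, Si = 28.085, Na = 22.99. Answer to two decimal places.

Formula mass = 274.622 g/mol.
0.77 K → 0.3850 mol K2O per formula unit; M(K2O) = 94.195, so K2O mass = 36.265 g.
36.265/274.622 × 100 = 13.21 wt%.

13.21 wt%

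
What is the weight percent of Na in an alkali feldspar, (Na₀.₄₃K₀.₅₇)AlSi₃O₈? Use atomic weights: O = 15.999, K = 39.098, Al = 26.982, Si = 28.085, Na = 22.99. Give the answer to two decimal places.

M((Na₀.₄₃K₀.₅₇)AlSi₃O₈) = 271.401 g/mol.
Na contributes 0.43 × 22.99 = 9.886 g per mole.
9.886/271.401 = 0.0364 → 3.64%.

3.64 mass %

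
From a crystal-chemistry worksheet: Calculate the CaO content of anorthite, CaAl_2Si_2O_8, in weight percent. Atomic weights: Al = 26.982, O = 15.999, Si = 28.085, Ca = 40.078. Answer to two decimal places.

20.16 wt%

Molar mass of CaAl_2Si_2O_8 = 1*40.078 + 2*26.982 + 2*28.085 + 8*15.999 = 278.204 g/mol.
Each formula unit contains 1 Ca, equivalent to 1/1 = 1.0000 mol CaO.
M(CaO) = 1×40.078 + 1×15.999 = 56.077 g/mol.
Mass of CaO per formula unit = 1.0000 × 56.077 = 56.077 g.
CaO wt% = 56.077 / 278.204 × 100 = 20.16%.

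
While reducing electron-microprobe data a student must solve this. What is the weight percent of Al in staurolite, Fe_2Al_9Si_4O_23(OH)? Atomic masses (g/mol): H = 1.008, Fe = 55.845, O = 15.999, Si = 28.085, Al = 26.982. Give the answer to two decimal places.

28.51 weight percent

Molar mass of Fe_2Al_9Si_4O_23(OH): 2×55.845 + 9×26.982 + 4×28.085 + 24×15.999 + 1×1.008 = 851.852 g/mol.
Mass of Al per formula unit: 9 × 26.982 = 242.838 g.
Weight fraction Al = 242.838 / 851.852 = 0.2851.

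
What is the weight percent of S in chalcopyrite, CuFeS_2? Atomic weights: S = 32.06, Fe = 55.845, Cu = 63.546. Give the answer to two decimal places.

34.94 wt%

Formula mass = 1*63.546 + 1*55.845 + 2*32.06 = 183.511 g/mol, of which 64.120 g is S.
So S makes up 64.120/183.511 = 0.3494 of the mass, i.e. 34.94%.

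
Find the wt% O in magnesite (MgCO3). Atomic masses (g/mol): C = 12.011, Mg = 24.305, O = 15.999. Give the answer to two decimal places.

56.93 weight percent

M(MgCO3) = 84.313 g/mol.
O contributes 3 × 15.999 = 47.997 g per mole.
47.997/84.313 = 0.5693 → 56.93%.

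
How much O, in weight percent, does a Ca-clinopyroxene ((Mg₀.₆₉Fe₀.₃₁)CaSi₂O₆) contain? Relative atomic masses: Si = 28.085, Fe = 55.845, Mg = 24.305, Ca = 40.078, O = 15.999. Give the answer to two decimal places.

Molar mass of (Mg₀.₆₉Fe₀.₃₁)CaSi₂O₆: 0.69×24.305 + 0.31×55.845 + 1×40.078 + 2×28.085 + 6×15.999 = 226.324 g/mol.
Mass of O per formula unit: 6 × 15.999 = 95.994 g.
Weight fraction O = 95.994 / 226.324 = 0.4241.

42.41 weight percent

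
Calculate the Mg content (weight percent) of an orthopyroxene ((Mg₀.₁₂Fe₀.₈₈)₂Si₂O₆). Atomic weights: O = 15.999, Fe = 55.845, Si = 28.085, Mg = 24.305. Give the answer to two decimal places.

2.28 weight percent

M((Mg₀.₁₂Fe₀.₈₈)₂Si₂O₆) = 256.284 g/mol.
Mg contributes 0.24 × 24.305 = 5.833 g per mole.
5.833/256.284 = 0.0228 → 2.28%.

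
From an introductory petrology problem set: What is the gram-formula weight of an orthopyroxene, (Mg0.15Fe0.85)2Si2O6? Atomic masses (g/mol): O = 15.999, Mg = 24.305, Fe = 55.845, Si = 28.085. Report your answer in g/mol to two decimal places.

Mg: 0.30 × 24.305 = 7.2915
Fe: 1.70 × 55.845 = 94.9365
Si: 2 × 28.085 = 56.1700
O: 6 × 15.999 = 95.9940
Summing the contributions gives the formula mass.

254.39 g/mol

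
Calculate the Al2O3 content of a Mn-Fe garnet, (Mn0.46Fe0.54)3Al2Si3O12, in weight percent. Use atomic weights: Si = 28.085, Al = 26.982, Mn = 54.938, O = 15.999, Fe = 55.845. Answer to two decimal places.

20.54 wt%

Formula mass = 496.490 g/mol.
2 Al → 1.0000 mol Al2O3 per formula unit; M(Al2O3) = 101.961, so Al2O3 mass = 101.961 g.
101.961/496.490 × 100 = 20.54 wt%.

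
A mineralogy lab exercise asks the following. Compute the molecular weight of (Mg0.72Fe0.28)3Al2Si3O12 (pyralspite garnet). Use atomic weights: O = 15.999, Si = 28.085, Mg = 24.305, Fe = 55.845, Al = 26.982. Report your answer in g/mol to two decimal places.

429.62 g/mol

The formula mass is the sum 2.16*24.305 + 0.84*55.845 + 2*26.982 + 3*28.085 + 12*15.999.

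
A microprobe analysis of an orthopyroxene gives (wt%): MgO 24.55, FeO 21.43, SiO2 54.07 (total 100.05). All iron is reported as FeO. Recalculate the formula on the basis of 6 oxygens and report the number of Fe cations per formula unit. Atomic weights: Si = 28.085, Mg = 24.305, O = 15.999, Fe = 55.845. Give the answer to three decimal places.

MgO: 24.55/40.304 = 0.60912 mol → 0.60912 mol Mg, 0.60912 mol O.
FeO: 21.43/71.844 = 0.29829 mol → 0.29829 mol Fe, 0.29829 mol O.
SiO2: 54.07/60.083 = 0.89992 mol → 0.89992 mol Si, 1.79984 mol O.
Total oxygen = 2.70725 mol. Normalization factor = 6/2.70725 = 2.21627.
Fe per 6 O = 0.29829 × 2.21627 = 0.661.

0.661 Fe apfu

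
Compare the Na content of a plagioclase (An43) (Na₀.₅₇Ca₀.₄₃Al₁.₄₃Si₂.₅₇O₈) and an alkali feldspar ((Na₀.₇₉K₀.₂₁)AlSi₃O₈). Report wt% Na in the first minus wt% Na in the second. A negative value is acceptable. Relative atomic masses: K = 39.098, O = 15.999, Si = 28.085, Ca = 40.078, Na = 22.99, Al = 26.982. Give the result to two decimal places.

Na in Na₀.₅₇Ca₀.₄₃Al₁.₄₃Si₂.₅₇O₈: molar mass 269.093 g/mol; 0.57×22.99 = 13.104 g → 4.87 wt%.
Na in (Na₀.₇₉K₀.₂₁)AlSi₃O₈: molar mass 265.602 g/mol; 0.79×22.99 = 18.162 g → 6.84 wt%.
Difference = 4.87 − 6.84 = -1.97 percentage points.

-1.97 percentage points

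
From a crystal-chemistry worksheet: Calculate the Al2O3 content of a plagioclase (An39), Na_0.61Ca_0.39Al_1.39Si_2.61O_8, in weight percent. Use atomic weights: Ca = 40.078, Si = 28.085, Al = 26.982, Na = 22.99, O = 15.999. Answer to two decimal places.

26.40 wt%

M(Na_0.61Ca_0.39Al_1.39Si_2.61O_8) = 268.453 g/mol; M(Al2O3) = 101.961 g/mol.
Moles Al2O3 per formula unit = 1.39 Al ÷ 2 = 0.6950.
Al2O3 fraction = (0.6950 × 101.961) / 268.453 = 70.863/268.453 = 0.2640.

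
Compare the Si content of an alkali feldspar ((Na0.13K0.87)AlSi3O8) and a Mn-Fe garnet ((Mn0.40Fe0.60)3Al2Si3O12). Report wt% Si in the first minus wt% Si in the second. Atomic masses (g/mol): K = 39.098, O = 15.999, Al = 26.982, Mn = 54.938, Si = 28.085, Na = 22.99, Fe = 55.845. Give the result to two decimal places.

13.54 percentage points

M((Na0.13K0.87)AlSi3O8) = 276.233 g/mol, so wt% Si = 84.255/276.233 × 100 = 30.50%.
M((Mn0.40Fe0.60)3Al2Si3O12) = 496.654 g/mol, so wt% Si = 84.255/496.654 × 100 = 16.96%.
30.50 − 16.96 = 13.54 pp.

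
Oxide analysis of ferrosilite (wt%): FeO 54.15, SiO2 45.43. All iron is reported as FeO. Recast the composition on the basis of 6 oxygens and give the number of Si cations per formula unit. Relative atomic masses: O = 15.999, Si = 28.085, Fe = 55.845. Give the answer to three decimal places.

2.002 Si apfu

FeO: 54.15/71.844 = 0.75372 mol → 0.75372 mol Fe, 0.75372 mol O.
SiO2: 45.43/60.083 = 0.75612 mol → 0.75612 mol Si, 1.51224 mol O.
Total oxygen = 2.26596 mol. Normalization factor = 6/2.26596 = 2.64788.
Si per 6 O = 0.75612 × 2.64788 = 2.002.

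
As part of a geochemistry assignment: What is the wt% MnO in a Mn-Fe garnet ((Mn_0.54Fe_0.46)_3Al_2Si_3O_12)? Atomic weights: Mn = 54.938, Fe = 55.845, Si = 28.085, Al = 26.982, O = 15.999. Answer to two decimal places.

Formula mass = 496.273 g/mol.
1.62 Mn → 1.6200 mol MnO per formula unit; M(MnO) = 70.937, so MnO mass = 114.918 g.
114.918/496.273 × 100 = 23.16 wt%.

23.16 wt%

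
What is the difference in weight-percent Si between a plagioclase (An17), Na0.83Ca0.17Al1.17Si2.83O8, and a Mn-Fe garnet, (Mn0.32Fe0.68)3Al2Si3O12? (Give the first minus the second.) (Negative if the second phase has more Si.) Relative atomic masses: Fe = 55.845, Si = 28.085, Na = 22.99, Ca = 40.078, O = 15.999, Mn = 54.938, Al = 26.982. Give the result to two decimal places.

M(Na0.83Ca0.17Al1.17Si2.83O8) = 264.936 g/mol, so wt% Si = 79.481/264.936 × 100 = 30.00%.
M((Mn0.32Fe0.68)3Al2Si3O12) = 496.871 g/mol, so wt% Si = 84.255/496.871 × 100 = 16.96%.
30.00 − 16.96 = 13.04 pp.

13.04 percentage points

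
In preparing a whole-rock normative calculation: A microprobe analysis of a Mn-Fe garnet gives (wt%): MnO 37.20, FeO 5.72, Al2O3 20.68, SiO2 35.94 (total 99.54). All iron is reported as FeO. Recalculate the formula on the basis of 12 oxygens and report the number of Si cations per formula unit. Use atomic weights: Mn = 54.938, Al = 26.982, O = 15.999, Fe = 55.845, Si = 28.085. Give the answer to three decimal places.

2.980 Si apfu

MnO (M=70.937): mol = 0.52441; Mn = 0.52441, O = 0.52441.
FeO (M=71.844): mol = 0.07962; Fe = 0.07962, O = 0.07962.
Al2O3 (M=101.961): mol = 0.20282; Al = 0.40564, O = 0.60846.
SiO2 (M=60.083): mol = 0.59817; Si = 0.59817, O = 1.19634.
ΣO = 2.40883; factor = 12/ΣO = 4.98167.
Si apfu = 0.59817 × 4.98167 = 2.980.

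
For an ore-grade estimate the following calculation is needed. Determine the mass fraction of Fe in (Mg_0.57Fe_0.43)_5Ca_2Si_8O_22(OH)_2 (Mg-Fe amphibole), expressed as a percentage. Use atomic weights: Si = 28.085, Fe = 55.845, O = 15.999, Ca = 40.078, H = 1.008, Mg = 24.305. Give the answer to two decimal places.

M((Mg_0.57Fe_0.43)_5Ca_2Si_8O_22(OH)_2) = 880.164 g/mol.
Fe contributes 2.15 × 55.845 = 120.067 g per mole.
120.067/880.164 = 0.1364 → 13.64%.

13.64 wt%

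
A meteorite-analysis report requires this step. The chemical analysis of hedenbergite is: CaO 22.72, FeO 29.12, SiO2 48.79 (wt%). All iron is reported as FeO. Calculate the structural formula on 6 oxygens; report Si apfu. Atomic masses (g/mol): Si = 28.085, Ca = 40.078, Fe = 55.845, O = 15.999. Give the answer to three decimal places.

CaO: 22.72/56.077 = 0.40516 mol → 0.40516 mol Ca, 0.40516 mol O.
FeO: 29.12/71.844 = 0.40532 mol → 0.40532 mol Fe, 0.40532 mol O.
SiO2: 48.79/60.083 = 0.81204 mol → 0.81204 mol Si, 1.62408 mol O.
Total oxygen = 2.43456 mol. Normalization factor = 6/2.43456 = 2.46451.
Si per 6 O = 0.81204 × 2.46451 = 2.001.

2.001 Si apfu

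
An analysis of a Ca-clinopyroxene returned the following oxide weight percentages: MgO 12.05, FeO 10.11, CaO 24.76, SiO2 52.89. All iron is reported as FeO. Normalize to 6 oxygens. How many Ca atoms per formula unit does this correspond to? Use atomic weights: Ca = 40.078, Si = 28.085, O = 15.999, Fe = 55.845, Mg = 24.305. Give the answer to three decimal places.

1.003 Ca apfu

12.05 wt% MgO ÷ 40.304 g/mol = 0.29898 mol, giving 0.29898 Mg and 0.29898 O.
10.11 wt% FeO ÷ 71.844 g/mol = 0.14072 mol, giving 0.14072 Fe and 0.14072 O.
24.76 wt% CaO ÷ 56.077 g/mol = 0.44154 mol, giving 0.44154 Ca and 0.44154 O.
52.89 wt% SiO2 ÷ 60.083 g/mol = 0.88028 mol, giving 0.88028 Si and 1.76056 O.
Oxygen sums to 2.64180; scaling by 6/2.64180 = 2.27118 puts the formula on 6 O.
Ca: 0.44154 × 2.27118 = 1.003 atoms per formula unit.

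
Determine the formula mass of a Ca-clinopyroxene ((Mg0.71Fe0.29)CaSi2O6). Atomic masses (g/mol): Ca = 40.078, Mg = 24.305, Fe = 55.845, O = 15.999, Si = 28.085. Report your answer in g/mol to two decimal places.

M = 0.71·24.305 + 0.29·55.845 + 1·40.078 + 2·28.085 + 6·15.999

225.69 g/mol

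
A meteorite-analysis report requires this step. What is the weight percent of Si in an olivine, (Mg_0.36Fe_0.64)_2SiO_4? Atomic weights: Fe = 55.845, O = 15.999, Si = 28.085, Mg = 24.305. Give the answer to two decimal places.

15.51 mass %

M((Mg_0.36Fe_0.64)_2SiO_4) = 181.062 g/mol.
Si contributes 1 × 28.085 = 28.085 g per mole.
28.085/181.062 = 0.1551 → 15.51%.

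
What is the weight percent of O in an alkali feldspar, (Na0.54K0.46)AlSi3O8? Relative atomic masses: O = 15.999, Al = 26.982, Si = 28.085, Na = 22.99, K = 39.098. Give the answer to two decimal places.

M((Na0.54K0.46)AlSi3O8) = 269.629 g/mol.
O contributes 8 × 15.999 = 127.992 g per mole.
127.992/269.629 = 0.4747 → 47.47%.

47.47 wt%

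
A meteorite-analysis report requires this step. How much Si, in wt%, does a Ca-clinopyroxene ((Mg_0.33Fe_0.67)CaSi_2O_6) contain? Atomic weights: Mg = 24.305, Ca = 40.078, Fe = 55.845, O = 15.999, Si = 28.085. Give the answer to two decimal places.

M((Mg_0.33Fe_0.67)CaSi_2O_6) = 237.679 g/mol.
Si contributes 2 × 28.085 = 56.170 g per mole.
56.170/237.679 = 0.2363 → 23.63%.

23.63 wt%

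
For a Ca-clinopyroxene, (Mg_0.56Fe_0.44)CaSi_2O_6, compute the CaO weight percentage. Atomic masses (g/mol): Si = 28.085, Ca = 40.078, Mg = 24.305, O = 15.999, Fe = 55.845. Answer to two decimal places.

24.34 wt%

Formula mass = 230.425 g/mol.
1 Ca → 1.0000 mol CaO per formula unit; M(CaO) = 56.077, so CaO mass = 56.077 g.
56.077/230.425 × 100 = 24.34 wt%.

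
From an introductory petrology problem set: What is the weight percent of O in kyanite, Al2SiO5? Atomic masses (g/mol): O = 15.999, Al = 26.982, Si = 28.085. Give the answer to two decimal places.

49.37 wt%

Formula mass = 2×26.982 + 1×28.085 + 5×15.999 = 162.044 g/mol, of which 79.995 g is O.
So O makes up 79.995/162.044 = 0.4937 of the mass, i.e. 49.37%.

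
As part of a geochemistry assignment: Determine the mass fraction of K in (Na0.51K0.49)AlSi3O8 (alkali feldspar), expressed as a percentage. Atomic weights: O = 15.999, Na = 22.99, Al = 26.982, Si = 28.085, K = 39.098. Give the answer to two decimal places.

Formula mass = 0.51*22.99 + 0.49*39.098 + 1*26.982 + 3*28.085 + 8*15.999 = 270.112 g/mol, of which 19.158 g is K.
So K makes up 19.158/270.112 = 0.0709 of the mass, i.e. 7.09%.

7.09 mass %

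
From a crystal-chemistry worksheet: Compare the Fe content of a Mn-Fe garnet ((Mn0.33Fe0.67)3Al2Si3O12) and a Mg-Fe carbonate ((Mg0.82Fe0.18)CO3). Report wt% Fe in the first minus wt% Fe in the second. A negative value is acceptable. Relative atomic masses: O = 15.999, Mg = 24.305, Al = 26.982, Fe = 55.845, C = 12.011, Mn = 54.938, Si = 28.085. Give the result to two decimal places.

First mineral: 112.248 g Fe in 496.844 g formula = 22.59 wt% Fe.
Second mineral: 10.052 g Fe in 89.990 g formula = 11.17 wt% Fe.
22.59% − 11.17% gives a difference of 11.42 percentage points.

11.42 percentage points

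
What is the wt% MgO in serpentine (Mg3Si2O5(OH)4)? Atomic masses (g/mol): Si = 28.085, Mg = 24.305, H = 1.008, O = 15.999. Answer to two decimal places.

Molar mass of Mg3Si2O5(OH)4 = 3×24.305 + 2×28.085 + 9×15.999 + 4×1.008 = 277.108 g/mol.
Each formula unit contains 3 Mg, equivalent to 3/1 = 3.0000 mol MgO.
M(MgO) = 1×24.305 + 1×15.999 = 40.304 g/mol.
Mass of MgO per formula unit = 3.0000 × 40.304 = 120.912 g.
MgO wt% = 120.912 / 277.108 × 100 = 43.63%.

43.63 wt%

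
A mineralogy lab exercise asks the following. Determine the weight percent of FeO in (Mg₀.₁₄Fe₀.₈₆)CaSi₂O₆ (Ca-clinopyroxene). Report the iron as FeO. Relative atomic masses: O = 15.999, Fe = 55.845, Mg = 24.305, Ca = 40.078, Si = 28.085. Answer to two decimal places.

25.36 wt%

Formula mass = 243.671 g/mol.
0.86 Fe → 0.8600 mol FeO per formula unit; M(FeO) = 71.844, so FeO mass = 61.786 g.
61.786/243.671 × 100 = 25.36 wt%.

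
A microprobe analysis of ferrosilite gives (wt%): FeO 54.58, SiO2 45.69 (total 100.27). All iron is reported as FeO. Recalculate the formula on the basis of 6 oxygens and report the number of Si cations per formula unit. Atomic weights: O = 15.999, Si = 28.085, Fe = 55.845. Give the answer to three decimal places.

54.58 wt% FeO ÷ 71.844 g/mol = 0.75970 mol, giving 0.75970 Fe and 0.75970 O.
45.69 wt% SiO2 ÷ 60.083 g/mol = 0.76045 mol, giving 0.76045 Si and 1.52090 O.
Oxygen sums to 2.28060; scaling by 6/2.28060 = 2.63089 puts the formula on 6 O.
Si: 0.76045 × 2.63089 = 2.001 atoms per formula unit.

2.001 Si apfu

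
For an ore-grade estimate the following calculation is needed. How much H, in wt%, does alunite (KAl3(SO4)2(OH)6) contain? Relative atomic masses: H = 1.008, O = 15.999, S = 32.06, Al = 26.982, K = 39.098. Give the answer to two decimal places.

Molar mass of KAl3(SO4)2(OH)6: 1×39.098 + 3×26.982 + 2×32.06 + 14×15.999 + 6×1.008 = 414.198 g/mol.
Mass of H per formula unit: 6 × 1.008 = 6.048 g.
Weight fraction H = 6.048 / 414.198 = 0.0146.

1.46 wt%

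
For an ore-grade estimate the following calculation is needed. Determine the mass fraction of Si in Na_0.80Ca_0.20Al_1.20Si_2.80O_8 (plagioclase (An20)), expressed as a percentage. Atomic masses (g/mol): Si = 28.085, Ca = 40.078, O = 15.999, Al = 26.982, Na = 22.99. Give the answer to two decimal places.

M(Na_0.80Ca_0.20Al_1.20Si_2.80O_8) = 265.416 g/mol.
Si contributes 2.80 × 28.085 = 78.638 g per mole.
78.638/265.416 = 0.2963 → 29.63%.

29.63 mass %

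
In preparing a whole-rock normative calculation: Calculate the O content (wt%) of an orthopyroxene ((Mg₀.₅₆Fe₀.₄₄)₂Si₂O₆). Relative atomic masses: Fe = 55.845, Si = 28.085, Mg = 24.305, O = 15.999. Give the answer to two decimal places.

42.01 wt%

Molar mass of (Mg₀.₅₆Fe₀.₄₄)₂Si₂O₆: 1.12*24.305 + 0.88*55.845 + 2*28.085 + 6*15.999 = 228.529 g/mol.
Mass of O per formula unit: 6 × 15.999 = 95.994 g.
Weight fraction O = 95.994 / 228.529 = 0.4201.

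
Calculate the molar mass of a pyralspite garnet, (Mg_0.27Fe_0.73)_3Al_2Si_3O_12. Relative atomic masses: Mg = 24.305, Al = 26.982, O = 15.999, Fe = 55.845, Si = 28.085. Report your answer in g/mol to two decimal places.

472.19 g/mol

M = 0.81·24.305 + 2.19·55.845 + 2·26.982 + 3·28.085 + 12·15.999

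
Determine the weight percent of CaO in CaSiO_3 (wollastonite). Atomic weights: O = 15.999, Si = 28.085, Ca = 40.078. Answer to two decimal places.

48.28 wt%

M(CaSiO_3) = 116.160 g/mol; M(CaO) = 56.077 g/mol.
Moles CaO per formula unit = 1 Ca ÷ 1 = 1.0000.
CaO fraction = (1.0000 × 56.077) / 116.160 = 56.077/116.160 = 0.4828.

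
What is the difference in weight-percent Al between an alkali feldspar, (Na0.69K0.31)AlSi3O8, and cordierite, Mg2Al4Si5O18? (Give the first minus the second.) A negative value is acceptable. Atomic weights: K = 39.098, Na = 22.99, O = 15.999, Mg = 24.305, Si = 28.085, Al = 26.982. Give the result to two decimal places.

-8.35 percentage points

First mineral: 26.982 g Al in 267.212 g formula = 10.10 wt% Al.
Second mineral: 107.928 g Al in 584.945 g formula = 18.45 wt% Al.
10.10% − 18.45% gives a difference of -8.35 percentage points.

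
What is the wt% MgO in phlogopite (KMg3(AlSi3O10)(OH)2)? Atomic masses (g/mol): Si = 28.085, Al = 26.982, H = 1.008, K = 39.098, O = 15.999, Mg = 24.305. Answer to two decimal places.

28.98 wt%

Formula mass = 417.254 g/mol.
3 Mg → 3.0000 mol MgO per formula unit; M(MgO) = 40.304, so MgO mass = 120.912 g.
120.912/417.254 × 100 = 28.98 wt%.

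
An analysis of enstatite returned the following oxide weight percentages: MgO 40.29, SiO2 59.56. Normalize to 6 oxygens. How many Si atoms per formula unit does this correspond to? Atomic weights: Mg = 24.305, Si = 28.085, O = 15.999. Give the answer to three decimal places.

MgO (M=40.304): mol = 0.99965; Mg = 0.99965, O = 0.99965.
SiO2 (M=60.083): mol = 0.99130; Si = 0.99130, O = 1.98260.
ΣO = 2.98225; factor = 6/ΣO = 2.01190.
Si apfu = 0.99130 × 2.01190 = 1.994.

1.994 Si apfu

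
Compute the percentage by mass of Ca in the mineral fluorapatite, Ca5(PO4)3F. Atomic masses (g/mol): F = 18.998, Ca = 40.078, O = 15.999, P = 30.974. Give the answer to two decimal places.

Molar mass of Ca5(PO4)3F: 5×40.078 + 3×30.974 + 12×15.999 + 1×18.998 = 504.298 g/mol.
Mass of Ca per formula unit: 5 × 40.078 = 200.390 g.
Weight fraction Ca = 200.390 / 504.298 = 0.3974.

39.74 weight percent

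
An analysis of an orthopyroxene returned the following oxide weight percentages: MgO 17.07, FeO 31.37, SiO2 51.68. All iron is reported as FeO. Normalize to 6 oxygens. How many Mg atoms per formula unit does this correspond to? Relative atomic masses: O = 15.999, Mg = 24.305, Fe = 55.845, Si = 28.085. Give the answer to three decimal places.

0.985 Mg apfu

MgO: 17.07/40.304 = 0.42353 mol → 0.42353 mol Mg, 0.42353 mol O.
FeO: 31.37/71.844 = 0.43664 mol → 0.43664 mol Fe, 0.43664 mol O.
SiO2: 51.68/60.083 = 0.86014 mol → 0.86014 mol Si, 1.72028 mol O.
Total oxygen = 2.58045 mol. Normalization factor = 6/2.58045 = 2.32518.
Mg per 6 O = 0.42353 × 2.32518 = 0.985.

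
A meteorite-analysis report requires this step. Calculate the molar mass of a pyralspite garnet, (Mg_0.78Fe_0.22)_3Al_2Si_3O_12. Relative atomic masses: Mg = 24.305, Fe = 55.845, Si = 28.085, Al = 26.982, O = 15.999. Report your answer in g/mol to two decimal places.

The formula mass is the sum 2.34(24.305) + 0.66(55.845) + 2(26.982) + 3(28.085) + 12(15.999).

423.94 g/mol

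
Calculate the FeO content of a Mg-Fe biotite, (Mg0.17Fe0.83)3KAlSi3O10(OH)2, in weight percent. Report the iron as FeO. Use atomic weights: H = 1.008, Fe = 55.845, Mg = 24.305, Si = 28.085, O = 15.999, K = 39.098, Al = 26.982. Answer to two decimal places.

36.08 wt%

Molar mass of (Mg0.17Fe0.83)3KAlSi3O10(OH)2 = 0.51·24.305 + 2.49·55.845 + 1·39.098 + 1·26.982 + 3·28.085 + 12·15.999 + 2·1.008 = 495.789 g/mol.
Each formula unit contains 2.49 Fe, equivalent to 2.49/1 = 2.4900 mol FeO.
M(FeO) = 1×55.845 + 1×15.999 = 71.844 g/mol.
Mass of FeO per formula unit = 2.4900 × 71.844 = 178.892 g.
FeO wt% = 178.892 / 495.789 × 100 = 36.08%.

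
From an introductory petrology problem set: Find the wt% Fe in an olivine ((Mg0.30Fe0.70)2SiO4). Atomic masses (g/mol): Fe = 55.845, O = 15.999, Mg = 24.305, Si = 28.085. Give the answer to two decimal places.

M((Mg0.30Fe0.70)2SiO4) = 184.847 g/mol.
Fe contributes 1.40 × 55.845 = 78.183 g per mole.
78.183/184.847 = 0.4230 → 42.30%.

42.30 wt%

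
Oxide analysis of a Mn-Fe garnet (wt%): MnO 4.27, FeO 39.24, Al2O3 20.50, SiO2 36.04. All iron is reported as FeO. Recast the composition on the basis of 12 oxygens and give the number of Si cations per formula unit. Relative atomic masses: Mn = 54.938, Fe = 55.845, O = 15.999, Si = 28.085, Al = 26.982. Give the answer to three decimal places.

2.988 Si apfu

MnO (M=70.937): mol = 0.06019; Mn = 0.06019, O = 0.06019.
FeO (M=71.844): mol = 0.54618; Fe = 0.54618, O = 0.54618.
Al2O3 (M=101.961): mol = 0.20106; Al = 0.40212, O = 0.60318.
SiO2 (M=60.083): mol = 0.59984; Si = 0.59984, O = 1.19968.
ΣO = 2.40923; factor = 12/ΣO = 4.98084.
Si apfu = 0.59984 × 4.98084 = 2.988.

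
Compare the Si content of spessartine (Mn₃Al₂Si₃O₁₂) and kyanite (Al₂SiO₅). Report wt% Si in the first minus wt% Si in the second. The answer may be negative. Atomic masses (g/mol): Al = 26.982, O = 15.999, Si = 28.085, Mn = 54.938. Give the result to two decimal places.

Si in Mn₃Al₂Si₃O₁₂: molar mass 495.021 g/mol; 3×28.085 = 84.255 g → 17.02 wt%.
Si in Al₂SiO₅: molar mass 162.044 g/mol; 1×28.085 = 28.085 g → 17.33 wt%.
Difference = 17.02 − 17.33 = -0.31 percentage points.

-0.31 percentage points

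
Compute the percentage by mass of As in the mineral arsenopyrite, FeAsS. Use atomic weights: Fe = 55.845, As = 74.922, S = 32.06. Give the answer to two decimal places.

Formula mass = 1*55.845 + 1*74.922 + 1*32.06 = 162.827 g/mol, of which 74.922 g is As.
So As makes up 74.922/162.827 = 0.4601 of the mass, i.e. 46.01%.

46.01 weight percent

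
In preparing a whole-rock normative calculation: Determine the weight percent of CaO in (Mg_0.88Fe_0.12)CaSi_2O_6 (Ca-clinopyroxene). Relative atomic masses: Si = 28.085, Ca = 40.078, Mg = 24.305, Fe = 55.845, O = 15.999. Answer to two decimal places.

Molar mass of (Mg_0.88Fe_0.12)CaSi_2O_6 = 0.88*24.305 + 0.12*55.845 + 1*40.078 + 2*28.085 + 6*15.999 = 220.332 g/mol.
Each formula unit contains 1 Ca, equivalent to 1/1 = 1.0000 mol CaO.
M(CaO) = 1×40.078 + 1×15.999 = 56.077 g/mol.
Mass of CaO per formula unit = 1.0000 × 56.077 = 56.077 g.
CaO wt% = 56.077 / 220.332 × 100 = 25.45%.

25.45 wt%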